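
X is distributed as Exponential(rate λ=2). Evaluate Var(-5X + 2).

For X ~ Exponential(rate λ=2):
Var(X) = \frac{1}{4}
Var(-5X + 2) = (-5)² × Var(X) = 25 × \frac{1}{4} = \frac{25}{4}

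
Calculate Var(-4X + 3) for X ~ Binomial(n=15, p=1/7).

For X ~ Binomial(n=15, p=1/7):
Var(X) = \frac{90}{49}
Var(-4X + 3) = (-4)² × Var(X) = 16 × \frac{90}{49} = \frac{1440}{49}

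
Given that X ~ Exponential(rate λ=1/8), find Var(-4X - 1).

For X ~ Exponential(rate λ=1/8):
Var(X) = 64
Var(-4X - 1) = (-4)² × Var(X) = 16 × 64 = 1024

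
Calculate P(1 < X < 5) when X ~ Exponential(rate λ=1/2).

P(1 < X < 5) = ∫_{1}^{5} f(x) dx
where f(x) = \frac{e^{- \frac{x}{2}}}{2}
= - \frac{1 - e^{2}}{e^{\frac{5}{2}}}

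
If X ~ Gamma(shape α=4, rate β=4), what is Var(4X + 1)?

For X ~ Gamma(shape α=4, rate β=4):
Var(X) = \frac{1}{4}
Var(4X + 1) = (4)² × Var(X) = 16 × \frac{1}{4} = 4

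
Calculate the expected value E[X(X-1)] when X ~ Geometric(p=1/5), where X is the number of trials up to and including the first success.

E[X(X-1)] = E[X² - X] = E[X²] - E[X]
E[X] = 5
E[X²] = Var(X) + (E[X])² = 20 + (5)² = 45
E[X(X-1)] = 45 - 5 = 40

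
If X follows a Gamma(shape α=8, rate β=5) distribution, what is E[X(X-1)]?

E[X(X-1)] = E[X² - X] = E[X²] - E[X]
E[X] = \frac{8}{5}
E[X²] = Var(X) + (E[X])² = \frac{8}{25} + (\frac{8}{5})² = \frac{72}{25}
E[X(X-1)] = \frac{72}{25} - \frac{8}{5} = \frac{32}{25}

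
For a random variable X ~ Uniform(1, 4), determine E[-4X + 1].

For X ~ Uniform(1, 4):
E[X] = \frac{5}{2}
E[-4X + 1] = -4 × E[X] + 1 = -9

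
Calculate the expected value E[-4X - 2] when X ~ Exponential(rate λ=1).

For X ~ Exponential(rate λ=1):
E[X] = 1
E[-4X - 2] = -4 × E[X] - 2 = -6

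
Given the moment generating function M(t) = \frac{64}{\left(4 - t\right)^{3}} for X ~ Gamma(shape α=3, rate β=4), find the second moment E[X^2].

To find E[X^2], compute M^(2)(0):
M^(1)(t) = \frac{192}{\left(4 - t\right)^{4}}
M^(2)(t) = \frac{768}{\left(4 - t\right)^{5}}
M^(2)(0) = \frac{3}{4}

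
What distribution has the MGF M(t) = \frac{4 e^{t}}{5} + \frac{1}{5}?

The MGF M(t) = \frac{4 e^{t}}{5} + \frac{1}{5} is the standard form for the Bernoulli distribution.
Comparing with the known MGF formula identifies: Bernoulli(p=4/5)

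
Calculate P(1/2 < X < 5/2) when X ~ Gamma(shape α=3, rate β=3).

P(1/2 < X < 5/2) = ∫_{1/2}^{5/2} f(x) dx
where f(x) = \frac{27 x^{2} e^{- 3 x}}{2}
= \frac{-293 + 29 e^{6}}{8 e^{\frac{15}{2}}}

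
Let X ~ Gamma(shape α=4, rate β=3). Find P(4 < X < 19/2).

P(4 < X < 19/2) = ∫_{4}^{19/2} f(x) dx
where f(x) = \frac{27 x^{3} e^{- 3 x}}{2}
= - \frac{68701}{16 e^{\frac{57}{2}}} + \frac{373}{e^{12}}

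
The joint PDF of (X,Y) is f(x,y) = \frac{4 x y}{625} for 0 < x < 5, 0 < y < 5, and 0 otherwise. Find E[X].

f_X(x) = ∫_0^5 \frac{4 x y}{625} dy = \frac{2 x}{25}
E[X] = ∫_0^5 x × (\frac{2 x}{25}) dx = \frac{10}{3}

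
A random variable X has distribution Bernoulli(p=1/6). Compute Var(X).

For X ~ Bernoulli(p=1/6):
Var(X) = \frac{5}{36}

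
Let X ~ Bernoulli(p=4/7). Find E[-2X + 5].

For X ~ Bernoulli(p=4/7):
E[X] = \frac{4}{7}
E[-2X + 5] = -2 × E[X] + 5 = \frac{27}{7}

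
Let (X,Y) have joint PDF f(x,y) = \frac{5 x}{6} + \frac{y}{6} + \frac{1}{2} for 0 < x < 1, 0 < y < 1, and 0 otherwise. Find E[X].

E[X] = ∫_0^1 ∫_0^1 x × f(x,y) dy dx
= ∫_0^1 ∫_0^1 x × (\frac{5 x}{6} + \frac{y}{6} + \frac{1}{2}) dy dx
= \frac{41}{72}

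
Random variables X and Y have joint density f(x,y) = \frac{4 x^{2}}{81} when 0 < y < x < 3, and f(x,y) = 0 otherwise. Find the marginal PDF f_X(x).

f_X(x) = ∫_0^x \frac{4 x^{2}}{81} dy = \frac{4 x^{3}}{81}
for 0 < x < 3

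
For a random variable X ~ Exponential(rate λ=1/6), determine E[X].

For X ~ Exponential(rate λ=1/6), the expected value is:
E[X] = 6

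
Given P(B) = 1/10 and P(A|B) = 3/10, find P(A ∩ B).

By definition, P(A|B) = P(A ∩ B) / P(B)
So P(A ∩ B) = P(A|B) × P(B)
= 3/10 × 1/10
= 3/100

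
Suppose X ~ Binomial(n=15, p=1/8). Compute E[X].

For X ~ Binomial(n=15, p=1/8), the expected value is:
E[X] = \frac{15}{8}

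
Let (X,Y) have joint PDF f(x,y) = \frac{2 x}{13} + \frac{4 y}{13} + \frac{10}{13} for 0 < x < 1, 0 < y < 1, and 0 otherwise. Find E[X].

E[X] = ∫_0^1 ∫_0^1 x × f(x,y) dy dx
= ∫_0^1 ∫_0^1 x × (\frac{2 x}{13} + \frac{4 y}{13} + \frac{10}{13}) dy dx
= \frac{20}{39}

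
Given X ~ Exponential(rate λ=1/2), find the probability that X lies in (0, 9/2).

P(0 < X < 9/2) = ∫_{0}^{9/2} f(x) dx
where f(x) = \frac{e^{- \frac{x}{2}}}{2}
= 1 - e^{- \frac{9}{4}}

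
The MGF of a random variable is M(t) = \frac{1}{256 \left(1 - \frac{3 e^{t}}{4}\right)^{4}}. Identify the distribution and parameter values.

The MGF M(t) = \frac{1}{256 \left(1 - \frac{3 e^{t}}{4}\right)^{4}} is the standard form for the NegativeBinomial distribution.
Comparing with the known MGF formula identifies: NegBin(r=4, p=1/4), X = failures before r-th success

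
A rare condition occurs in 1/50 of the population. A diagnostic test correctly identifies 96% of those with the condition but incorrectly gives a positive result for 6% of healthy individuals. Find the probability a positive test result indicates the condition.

Let D = the rare event, + = positive/flagged.
P(D) = 1/50
P(+|D) = 96/100 = 24/25
P(+|D') = 6/100 = 3/50
P(+) = P(+|D)P(D) + P(+|D')P(D')
     = \frac{24}{25} × \frac{1}{50} + \frac{3}{50} × \frac{49}{50}
     = \frac{39}{500}
P(D|+) = P(+|D)P(D)/P(+) = \frac{16}{65}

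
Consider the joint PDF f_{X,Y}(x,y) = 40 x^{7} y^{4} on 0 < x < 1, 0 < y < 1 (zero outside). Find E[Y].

E[Y] = ∫_0^1 ∫_0^1 y × f(x,y) dx dy
= \frac{5}{6}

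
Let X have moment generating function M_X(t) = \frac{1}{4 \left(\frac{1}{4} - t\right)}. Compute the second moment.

To find E[X^2], compute M^(2)(0):
M^(1)(t) = \frac{1}{4 \left(\frac{1}{4} - t\right)^{2}}
M^(2)(t) = \frac{1}{2 \left(\frac{1}{4} - t\right)^{3}}
M^(2)(0) = 32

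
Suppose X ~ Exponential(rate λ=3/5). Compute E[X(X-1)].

E[X(X-1)] = E[X² - X] = E[X²] - E[X]
E[X] = \frac{5}{3}
E[X²] = Var(X) + (E[X])² = \frac{25}{9} + (\frac{5}{3})² = \frac{50}{9}
E[X(X-1)] = \frac{50}{9} - \frac{5}{3} = \frac{35}{9}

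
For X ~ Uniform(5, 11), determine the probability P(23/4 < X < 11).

P(23/4 < X < 11) = ∫_{23/4}^{11} f(x) dx
where f(x) = \frac{1}{6}
= \frac{7}{8}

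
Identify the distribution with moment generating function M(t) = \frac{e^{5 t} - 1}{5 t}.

The MGF M(t) = \frac{e^{5 t} - 1}{5 t} is the standard form for the Uniform distribution.
Comparing with the known MGF formula identifies: Uniform(0, 5)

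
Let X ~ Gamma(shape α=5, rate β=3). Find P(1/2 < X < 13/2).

P(1/2 < X < 13/2) = ∫_{1/2}^{13/2} f(x) dx
where f(x) = \frac{81 x^{4} e^{- 3 x}}{8}
= \frac{-956291 + 563 e^{18}}{128 e^{\frac{39}{2}}}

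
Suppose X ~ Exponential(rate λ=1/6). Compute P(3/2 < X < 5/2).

P(3/2 < X < 5/2) = ∫_{3/2}^{5/2} f(x) dx
where f(x) = \frac{e^{- \frac{x}{6}}}{6}
= - \frac{1}{e^{\frac{5}{12}}} + e^{- \frac{1}{4}}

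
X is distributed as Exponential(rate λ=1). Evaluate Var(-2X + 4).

For X ~ Exponential(rate λ=1):
Var(X) = 1
Var(-2X + 4) = (-2)² × Var(X) = 4 × 1 = 4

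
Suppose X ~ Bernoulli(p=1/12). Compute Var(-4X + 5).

For X ~ Bernoulli(p=1/12):
Var(X) = \frac{11}{144}
Var(-4X + 5) = (-4)² × Var(X) = 16 × \frac{11}{144} = \frac{11}{9}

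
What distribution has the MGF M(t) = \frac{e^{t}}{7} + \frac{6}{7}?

The MGF M(t) = \frac{e^{t}}{7} + \frac{6}{7} is the standard form for the Bernoulli distribution.
Comparing with the known MGF formula identifies: Bernoulli(p=1/7)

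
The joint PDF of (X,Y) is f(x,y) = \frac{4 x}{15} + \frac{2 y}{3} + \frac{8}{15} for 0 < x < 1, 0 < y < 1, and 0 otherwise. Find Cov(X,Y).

E[XY] = ∫∫ xy × f(x,y) dx dy = \frac{13}{45}
E[X] = \frac{47}{90}
E[Y] = \frac{5}{9}
Cov(X,Y) = E[XY] - E[X]E[Y] = - \frac{1}{810}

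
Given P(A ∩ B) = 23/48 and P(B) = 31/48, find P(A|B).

P(A|B) = P(A ∩ B) / P(B)
= (23/48) / (31/48)
= 23/31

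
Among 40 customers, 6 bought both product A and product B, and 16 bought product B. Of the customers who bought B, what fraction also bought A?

P(A ∩ B) = 6/40 = 3/20
P(B) = 16/40 = 2/5
P(A|B) = P(A ∩ B) / P(B) = (3/20) / (2/5) = 3/8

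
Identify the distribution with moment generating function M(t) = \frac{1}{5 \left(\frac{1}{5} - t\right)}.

The MGF M(t) = \frac{1}{5 \left(\frac{1}{5} - t\right)} is the standard form for the Exponential distribution.
Comparing with the known MGF formula identifies: Exponential(rate λ=1/5)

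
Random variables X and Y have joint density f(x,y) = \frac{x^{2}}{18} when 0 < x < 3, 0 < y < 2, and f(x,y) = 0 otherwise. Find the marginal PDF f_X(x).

f_X(x) = ∫_0^2 f(x,y) dy
= ∫_0^2 \frac{x^{2}}{18} dy
= \frac{x^{2}}{9} for 0 < x < 3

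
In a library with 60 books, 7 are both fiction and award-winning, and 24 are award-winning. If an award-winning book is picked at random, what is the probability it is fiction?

P(A ∩ B) = 7/60
P(B) = 24/60 = 2/5
P(A|B) = P(A ∩ B) / P(B) = (7/60) / (2/5) = 7/24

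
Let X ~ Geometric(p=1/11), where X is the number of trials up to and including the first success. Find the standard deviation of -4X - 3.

For X ~ Geometric(p=1/11), where X is the number of trials up to and including the first success:
Var(X) = 110
SD(X) = √(Var(X)) = √(110) = \sqrt{110}
SD(-4X - 3) = |-4| × SD(X) = 4 × \sqrt{110} = 4 \sqrt{110}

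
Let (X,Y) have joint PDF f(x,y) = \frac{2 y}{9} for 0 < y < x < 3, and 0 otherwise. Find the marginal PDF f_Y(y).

f_Y(y) = ∫_y^3 \frac{2 y}{9} dx = \frac{2 y \left(3 - y\right)}{9}
for 0 < y < 3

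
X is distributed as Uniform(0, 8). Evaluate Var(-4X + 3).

For X ~ Uniform(0, 8):
Var(X) = \frac{16}{3}
Var(-4X + 3) = (-4)² × Var(X) = 16 × \frac{16}{3} = \frac{256}{3}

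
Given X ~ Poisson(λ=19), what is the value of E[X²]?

Using the identity E[X²] = Var(X) + (E[X])²:
E[X] = 19
Var(X) = 19
E[X²] = 19 + (19)²
= 380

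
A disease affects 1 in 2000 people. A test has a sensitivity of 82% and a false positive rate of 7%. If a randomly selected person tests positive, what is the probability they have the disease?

Let D = the rare event, + = positive/flagged.
P(D) = 1/2000
P(+|D) = 82/100 = 41/50
P(+|D') = 7/100
P(+) = P(+|D)P(D) + P(+|D')P(D')
     = \frac{41}{50} × \frac{1}{2000} + \frac{7}{100} × \frac{1999}{2000}
     = \frac{563}{8000}
P(D|+) = P(+|D)P(D)/P(+) = \frac{82}{14075}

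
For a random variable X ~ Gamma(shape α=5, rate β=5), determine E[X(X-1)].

E[X(X-1)] = E[X² - X] = E[X²] - E[X]
E[X] = 1
E[X²] = Var(X) + (E[X])² = \frac{1}{5} + (1)² = \frac{6}{5}
E[X(X-1)] = \frac{6}{5} - 1 = \frac{1}{5}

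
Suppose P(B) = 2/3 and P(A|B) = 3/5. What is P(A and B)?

By definition, P(A|B) = P(A ∩ B) / P(B)
So P(A ∩ B) = P(A|B) × P(B)
= 3/5 × 2/3
= 2/5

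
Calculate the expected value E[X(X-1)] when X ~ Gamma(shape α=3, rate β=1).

E[X(X-1)] = E[X² - X] = E[X²] - E[X]
E[X] = 3
E[X²] = Var(X) + (E[X])² = 3 + (3)² = 12
E[X(X-1)] = 12 - 3 = 9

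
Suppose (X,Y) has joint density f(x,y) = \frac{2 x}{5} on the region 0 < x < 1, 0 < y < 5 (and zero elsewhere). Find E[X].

f_X(x) = ∫_0^5 \frac{2 x}{5} dy = 2 x
E[X] = ∫_0^1 x × (2 x) dx = \frac{2}{3}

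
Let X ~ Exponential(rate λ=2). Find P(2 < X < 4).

P(2 < X < 4) = ∫_{2}^{4} f(x) dx
where f(x) = 2 e^{- 2 x}
= - \frac{1 - e^{4}}{e^{8}}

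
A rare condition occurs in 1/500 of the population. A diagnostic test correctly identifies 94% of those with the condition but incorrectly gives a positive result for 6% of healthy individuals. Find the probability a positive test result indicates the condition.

Let D = the rare event, + = positive/flagged.
P(D) = 1/500
P(+|D) = 94/100 = 47/50
P(+|D') = 6/100 = 3/50
P(+) = P(+|D)P(D) + P(+|D')P(D')
     = \frac{47}{50} × \frac{1}{500} + \frac{3}{50} × \frac{499}{500}
     = \frac{193}{3125}
P(D|+) = P(+|D)P(D)/P(+) = \frac{47}{1544}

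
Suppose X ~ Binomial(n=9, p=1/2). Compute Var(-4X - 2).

For X ~ Binomial(n=9, p=1/2):
Var(X) = \frac{9}{4}
Var(-4X - 2) = (-4)² × Var(X) = 16 × \frac{9}{4} = 36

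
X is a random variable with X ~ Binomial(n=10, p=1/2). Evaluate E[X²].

Using the identity E[X²] = Var(X) + (E[X])²:
E[X] = 5
Var(X) = \frac{5}{2}
E[X²] = \frac{5}{2} + (5)²
= \frac{55}{2}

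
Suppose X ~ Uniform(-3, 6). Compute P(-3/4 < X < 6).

P(-3/4 < X < 6) = ∫_{-3/4}^{6} f(x) dx
where f(x) = \frac{1}{9}
= \frac{3}{4}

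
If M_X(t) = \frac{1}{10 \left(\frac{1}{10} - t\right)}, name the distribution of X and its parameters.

The MGF M(t) = \frac{1}{10 \left(\frac{1}{10} - t\right)} is the standard form for the Exponential distribution.
Comparing with the known MGF formula identifies: Exponential(rate λ=1/10)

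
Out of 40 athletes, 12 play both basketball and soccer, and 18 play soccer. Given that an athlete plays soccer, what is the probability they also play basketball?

P(A ∩ B) = 12/40 = 3/10
P(B) = 18/40 = 9/20
P(A|B) = P(A ∩ B) / P(B) = (3/10) / (9/20) = 2/3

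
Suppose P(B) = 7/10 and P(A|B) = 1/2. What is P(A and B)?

By definition, P(A|B) = P(A ∩ B) / P(B)
So P(A ∩ B) = P(A|B) × P(B)
= 1/2 × 7/10
= 7/20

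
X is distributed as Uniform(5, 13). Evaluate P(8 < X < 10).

P(8 < X < 10) = ∫_{8}^{10} f(x) dx
where f(x) = \frac{1}{8}
= \frac{1}{4}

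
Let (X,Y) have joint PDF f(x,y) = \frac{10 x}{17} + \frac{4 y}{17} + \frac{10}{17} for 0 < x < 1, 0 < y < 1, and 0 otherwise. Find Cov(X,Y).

E[XY] = ∫∫ xy × f(x,y) dx dy = \frac{29}{102}
E[X] = \frac{28}{51}
E[Y] = \frac{53}{102}
Cov(X,Y) = E[XY] - E[X]E[Y] = - \frac{5}{5202}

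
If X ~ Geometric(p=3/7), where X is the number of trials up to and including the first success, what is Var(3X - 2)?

For X ~ Geometric(p=3/7), where X is the number of trials up to and including the first success:
Var(X) = \frac{28}{9}
Var(3X - 2) = (3)² × Var(X) = 9 × \frac{28}{9} = 28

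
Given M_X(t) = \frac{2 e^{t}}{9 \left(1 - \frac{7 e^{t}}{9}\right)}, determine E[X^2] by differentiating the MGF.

To find E[X^2], compute M^(2)(0):
M^(1)(t) = \frac{2 e^{t}}{9 \left(1 - \frac{7 e^{t}}{9}\right)} + \frac{14 e^{2 t}}{81 \left(1 - \frac{7 e^{t}}{9}\right)^{2}}
M^(2)(t) = \frac{2 e^{t}}{9 \left(1 - \frac{7 e^{t}}{9}\right)} + \frac{14 e^{2 t}}{27 \left(1 - \frac{7 e^{t}}{9}\right)^{2}} + \frac{196 e^{3 t}}{729 \left(1 - \frac{7 e^{t}}{9}\right)^{3}}
M^(2)(0) = 36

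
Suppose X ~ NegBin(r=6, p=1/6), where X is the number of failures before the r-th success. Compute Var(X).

For X ~ NegBin(r=6, p=1/6), where X is the number of failures before the r-th success:
Var(X) = 180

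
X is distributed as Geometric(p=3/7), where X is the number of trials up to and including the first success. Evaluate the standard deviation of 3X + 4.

For X ~ Geometric(p=3/7), where X is the number of trials up to and including the first success:
Var(X) = \frac{28}{9}
SD(X) = √(Var(X)) = √(\frac{28}{9}) = \frac{2 \sqrt{7}}{3}
SD(3X + 4) = |3| × SD(X) = 3 × \frac{2 \sqrt{7}}{3} = 2 \sqrt{7}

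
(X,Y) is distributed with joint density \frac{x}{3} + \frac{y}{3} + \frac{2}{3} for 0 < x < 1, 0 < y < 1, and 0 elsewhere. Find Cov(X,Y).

E[XY] = ∫∫ xy × f(x,y) dx dy = \frac{5}{18}
E[X] = \frac{19}{36}
E[Y] = \frac{19}{36}
Cov(X,Y) = E[XY] - E[X]E[Y] = - \frac{1}{1296}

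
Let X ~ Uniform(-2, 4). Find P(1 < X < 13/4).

P(1 < X < 13/4) = ∫_{1}^{13/4} f(x) dx
where f(x) = \frac{1}{6}
= \frac{3}{8}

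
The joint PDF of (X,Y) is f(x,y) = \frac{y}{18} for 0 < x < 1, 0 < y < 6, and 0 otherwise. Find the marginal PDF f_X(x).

f_X(x) = ∫_0^6 f(x,y) dy
= ∫_0^6 \frac{y}{18} dy
= 1 for 0 < x < 1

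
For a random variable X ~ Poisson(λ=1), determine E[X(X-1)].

E[X(X-1)] = E[X² - X] = E[X²] - E[X]
E[X] = 1
E[X²] = Var(X) + (E[X])² = 1 + (1)² = 2
E[X(X-1)] = 2 - 1 = 1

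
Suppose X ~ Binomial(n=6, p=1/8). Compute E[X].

For X ~ Binomial(n=6, p=1/8), the expected value is:
E[X] = \frac{3}{4}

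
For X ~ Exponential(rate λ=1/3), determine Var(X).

For X ~ Exponential(rate λ=1/3):
Var(X) = 9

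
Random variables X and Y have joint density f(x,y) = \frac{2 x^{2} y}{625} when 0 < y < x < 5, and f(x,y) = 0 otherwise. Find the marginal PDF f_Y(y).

f_Y(y) = ∫_y^5 \frac{2 x^{2} y}{625} dx = \frac{2 y \left(125 - y^{3}\right)}{1875}
for 0 < y < 5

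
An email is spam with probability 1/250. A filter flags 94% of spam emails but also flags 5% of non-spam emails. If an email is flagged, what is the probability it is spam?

Let D = the rare event, + = positive/flagged.
P(D) = 1/250
P(+|D) = 94/100 = 47/50
P(+|D') = 5/100 = 1/20
P(+) = P(+|D)P(D) + P(+|D')P(D')
     = \frac{47}{50} × \frac{1}{250} + \frac{1}{20} × \frac{249}{250}
     = \frac{1339}{25000}
P(D|+) = P(+|D)P(D)/P(+) = \frac{94}{1339}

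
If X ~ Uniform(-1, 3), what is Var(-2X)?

For X ~ Uniform(-1, 3):
Var(X) = \frac{4}{3}
Var(-2X) = (-2)² × Var(X) = 4 × \frac{4}{3} = \frac{16}{3}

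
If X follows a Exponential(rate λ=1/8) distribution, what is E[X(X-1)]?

E[X(X-1)] = E[X² - X] = E[X²] - E[X]
E[X] = 8
E[X²] = Var(X) + (E[X])² = 64 + (8)² = 128
E[X(X-1)] = 128 - 8 = 120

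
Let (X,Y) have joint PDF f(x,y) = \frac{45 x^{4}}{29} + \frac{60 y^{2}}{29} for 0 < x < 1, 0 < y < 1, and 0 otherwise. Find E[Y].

E[Y] = ∫_0^1 ∫_0^1 y × f(x,y) dx dy
= \frac{39}{58}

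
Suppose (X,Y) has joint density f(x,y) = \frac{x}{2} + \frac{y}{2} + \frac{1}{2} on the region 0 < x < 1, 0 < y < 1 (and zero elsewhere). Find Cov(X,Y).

E[XY] = ∫∫ xy × f(x,y) dx dy = \frac{7}{24}
E[X] = \frac{13}{24}
E[Y] = \frac{13}{24}
Cov(X,Y) = E[XY] - E[X]E[Y] = - \frac{1}{576}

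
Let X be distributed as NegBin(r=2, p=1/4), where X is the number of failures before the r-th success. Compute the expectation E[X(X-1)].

E[X(X-1)] = E[X² - X] = E[X²] - E[X]
E[X] = 6
E[X²] = Var(X) + (E[X])² = 24 + (6)² = 60
E[X(X-1)] = 60 - 6 = 54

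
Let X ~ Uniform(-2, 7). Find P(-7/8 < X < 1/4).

P(-7/8 < X < 1/4) = ∫_{-7/8}^{1/4} f(x) dx
where f(x) = \frac{1}{9}
= \frac{1}{8}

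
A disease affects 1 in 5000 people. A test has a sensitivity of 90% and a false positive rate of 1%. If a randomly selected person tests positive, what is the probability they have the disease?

Let D = the rare event, + = positive/flagged.
P(D) = 1/5000
P(+|D) = 90/100 = 9/10
P(+|D') = 1/100
P(+) = P(+|D)P(D) + P(+|D')P(D')
     = \frac{9}{10} × \frac{1}{5000} + \frac{1}{100} × \frac{4999}{5000}
     = \frac{5089}{500000}
P(D|+) = P(+|D)P(D)/P(+) = \frac{90}{5089}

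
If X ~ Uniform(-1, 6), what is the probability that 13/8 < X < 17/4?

P(13/8 < X < 17/4) = ∫_{13/8}^{17/4} f(x) dx
where f(x) = \frac{1}{7}
= \frac{3}{8}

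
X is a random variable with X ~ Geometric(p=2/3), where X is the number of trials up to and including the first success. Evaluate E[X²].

Using the identity E[X²] = Var(X) + (E[X])²:
E[X] = \frac{3}{2}
Var(X) = \frac{3}{4}
E[X²] = \frac{3}{4} + (\frac{3}{2})²
= 3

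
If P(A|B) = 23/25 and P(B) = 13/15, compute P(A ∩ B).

By definition, P(A|B) = P(A ∩ B) / P(B)
So P(A ∩ B) = P(A|B) × P(B)
= 23/25 × 13/15
= 299/375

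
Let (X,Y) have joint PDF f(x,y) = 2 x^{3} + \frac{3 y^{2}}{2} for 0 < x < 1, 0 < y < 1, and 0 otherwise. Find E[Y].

E[Y] = ∫_0^1 ∫_0^1 y × f(x,y) dx dy
= \frac{5}{8}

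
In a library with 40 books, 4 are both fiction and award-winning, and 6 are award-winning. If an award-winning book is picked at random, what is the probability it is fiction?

P(A ∩ B) = 4/40 = 1/10
P(B) = 6/40 = 3/20
P(A|B) = P(A ∩ B) / P(B) = (1/10) / (3/20) = 2/3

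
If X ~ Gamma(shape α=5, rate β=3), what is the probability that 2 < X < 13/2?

P(2 < X < 13/2) = ∫_{2}^{13/2} f(x) dx
where f(x) = \frac{81 x^{4} e^{- 3 x}}{8}
= - \frac{956291}{128 e^{\frac{39}{2}}} + \frac{115}{e^{6}}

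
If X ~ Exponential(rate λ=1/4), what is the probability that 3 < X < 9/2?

P(3 < X < 9/2) = ∫_{3}^{9/2} f(x) dx
where f(x) = \frac{e^{- \frac{x}{4}}}{4}
= - \frac{1}{e^{\frac{9}{8}}} + e^{- \frac{3}{4}}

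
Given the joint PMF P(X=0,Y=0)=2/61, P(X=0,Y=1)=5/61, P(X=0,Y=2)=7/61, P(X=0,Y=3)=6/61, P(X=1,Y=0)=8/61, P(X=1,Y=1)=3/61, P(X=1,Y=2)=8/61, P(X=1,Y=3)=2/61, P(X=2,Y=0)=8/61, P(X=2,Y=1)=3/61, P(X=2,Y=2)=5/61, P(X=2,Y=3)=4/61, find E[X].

First find marginal of X:
P(X=0) = 20/61
P(X=1) = 21/61
P(X=2) = 20/61
E[X] = 0 × 20/61 + 1 × 21/61 + 2 × 20/61 = 1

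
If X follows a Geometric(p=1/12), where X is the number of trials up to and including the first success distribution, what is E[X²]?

Using the identity E[X²] = Var(X) + (E[X])²:
E[X] = 12
Var(X) = 132
E[X²] = 132 + (12)²
= 276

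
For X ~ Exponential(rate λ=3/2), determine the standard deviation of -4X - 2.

For X ~ Exponential(rate λ=3/2):
Var(X) = \frac{4}{9}
SD(X) = √(Var(X)) = √(\frac{4}{9}) = \frac{2}{3}
SD(-4X - 2) = |-4| × SD(X) = 4 × \frac{2}{3} = \frac{8}{3}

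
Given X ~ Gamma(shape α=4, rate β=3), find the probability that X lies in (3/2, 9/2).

P(3/2 < X < 9/2) = ∫_{3/2}^{9/2} f(x) dx
where f(x) = \frac{27 x^{3} e^{- 3 x}}{2}
= \frac{-8251 + 493 e^{9}}{16 e^{\frac{27}{2}}}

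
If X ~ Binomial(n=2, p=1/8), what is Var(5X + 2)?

For X ~ Binomial(n=2, p=1/8):
Var(X) = \frac{7}{32}
Var(5X + 2) = (5)² × Var(X) = 25 × \frac{7}{32} = \frac{175}{32}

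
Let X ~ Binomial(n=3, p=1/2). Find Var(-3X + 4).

For X ~ Binomial(n=3, p=1/2):
Var(X) = \frac{3}{4}
Var(-3X + 4) = (-3)² × Var(X) = 9 × \frac{3}{4} = \frac{27}{4}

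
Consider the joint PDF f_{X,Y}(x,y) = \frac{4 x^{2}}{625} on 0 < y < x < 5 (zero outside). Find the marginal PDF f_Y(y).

f_Y(y) = ∫_y^5 \frac{4 x^{2}}{625} dx = \frac{4}{15} - \frac{4 y^{3}}{1875}
for 0 < y < 5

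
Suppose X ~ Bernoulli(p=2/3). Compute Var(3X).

For X ~ Bernoulli(p=2/3):
Var(X) = \frac{2}{9}
Var(3X) = (3)² × Var(X) = 9 × \frac{2}{9} = 2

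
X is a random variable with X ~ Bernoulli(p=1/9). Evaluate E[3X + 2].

For X ~ Bernoulli(p=1/9):
E[X] = \frac{1}{9}
E[3X + 2] = 3 × E[X] + 2 = \frac{7}{3}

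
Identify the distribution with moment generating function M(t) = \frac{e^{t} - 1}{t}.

The MGF M(t) = \frac{e^{t} - 1}{t} is the standard form for the Uniform distribution.
Comparing with the known MGF formula identifies: Uniform(0, 1)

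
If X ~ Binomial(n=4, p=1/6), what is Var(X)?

For X ~ Binomial(n=4, p=1/6):
Var(X) = \frac{5}{9}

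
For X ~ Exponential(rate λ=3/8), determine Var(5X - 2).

For X ~ Exponential(rate λ=3/8):
Var(X) = \frac{64}{9}
Var(5X - 2) = (5)² × Var(X) = 25 × \frac{64}{9} = \frac{1600}{9}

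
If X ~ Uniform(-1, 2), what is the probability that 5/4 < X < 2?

P(5/4 < X < 2) = ∫_{5/4}^{2} f(x) dx
where f(x) = \frac{1}{3}
= \frac{1}{4}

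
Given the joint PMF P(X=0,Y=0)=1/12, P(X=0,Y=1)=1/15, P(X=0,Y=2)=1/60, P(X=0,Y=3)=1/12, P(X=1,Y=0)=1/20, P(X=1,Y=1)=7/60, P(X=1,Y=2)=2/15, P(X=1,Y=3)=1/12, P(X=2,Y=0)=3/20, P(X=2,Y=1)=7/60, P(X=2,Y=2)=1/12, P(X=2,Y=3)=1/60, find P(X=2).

P(X=2) = P(X=2,Y=0) + P(X=2,Y=1) + P(X=2,Y=2) + P(X=2,Y=3)
= 3/20 + 7/60 + 1/12 + 1/60
= 11/30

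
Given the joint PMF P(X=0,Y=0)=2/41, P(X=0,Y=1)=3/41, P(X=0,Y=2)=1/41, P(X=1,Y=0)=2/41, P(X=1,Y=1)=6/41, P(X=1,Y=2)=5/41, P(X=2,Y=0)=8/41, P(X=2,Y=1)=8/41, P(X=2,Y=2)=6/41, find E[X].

First find marginal of X:
P(X=0) = 6/41
P(X=1) = 13/41
P(X=2) = 22/41
E[X] = 0 × 6/41 + 1 × 13/41 + 2 × 22/41 = 57/41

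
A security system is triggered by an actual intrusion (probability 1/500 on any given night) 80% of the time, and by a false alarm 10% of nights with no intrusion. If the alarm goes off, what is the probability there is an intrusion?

Let D = the rare event, + = positive/flagged.
P(D) = 1/500
P(+|D) = 80/100 = 4/5
P(+|D') = 10/100 = 1/10
P(+) = P(+|D)P(D) + P(+|D')P(D')
     = \frac{4}{5} × \frac{1}{500} + \frac{1}{10} × \frac{499}{500}
     = \frac{507}{5000}
P(D|+) = P(+|D)P(D)/P(+) = \frac{8}{507}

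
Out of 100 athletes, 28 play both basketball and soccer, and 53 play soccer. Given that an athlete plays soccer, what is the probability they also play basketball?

P(A ∩ B) = 28/100 = 7/25
P(B) = 53/100
P(A|B) = P(A ∩ B) / P(B) = (7/25) / (53/100) = 28/53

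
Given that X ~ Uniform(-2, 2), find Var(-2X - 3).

For X ~ Uniform(-2, 2):
Var(X) = \frac{4}{3}
Var(-2X - 3) = (-2)² × Var(X) = 4 × \frac{4}{3} = \frac{16}{3}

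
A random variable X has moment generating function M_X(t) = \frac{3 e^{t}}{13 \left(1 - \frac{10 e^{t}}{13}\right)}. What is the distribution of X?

The MGF M(t) = \frac{3 e^{t}}{13 \left(1 - \frac{10 e^{t}}{13}\right)} is the standard form for the Geometric distribution.
Comparing with the known MGF formula identifies: Geometric(p=3/13), X = trial number of first success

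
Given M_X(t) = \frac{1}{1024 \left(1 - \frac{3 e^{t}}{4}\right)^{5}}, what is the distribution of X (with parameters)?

The MGF M(t) = \frac{1}{1024 \left(1 - \frac{3 e^{t}}{4}\right)^{5}} is the standard form for the NegativeBinomial distribution.
Comparing with the known MGF formula identifies: NegBin(r=5, p=1/4), X = failures before r-th success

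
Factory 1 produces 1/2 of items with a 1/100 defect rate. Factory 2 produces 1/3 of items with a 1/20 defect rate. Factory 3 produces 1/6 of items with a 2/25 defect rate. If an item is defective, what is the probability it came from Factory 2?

Using Bayes' theorem:
P(F1) = 1/2, P(D|F1) = 1/100
P(F2) = 1/3, P(D|F2) = 1/20
P(F3) = 1/6, P(D|F3) = 2/25
P(D) = P(D|F1)P(F1) + P(D|F2)P(F2) + P(D|F3)P(F3)
     = \frac{7}{200}
P(F2|D) = P(D|F2)P(F2) / P(D)
= \frac{10}{21}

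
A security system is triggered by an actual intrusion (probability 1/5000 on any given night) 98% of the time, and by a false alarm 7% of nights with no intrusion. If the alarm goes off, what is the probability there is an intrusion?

Let D = the rare event, + = positive/flagged.
P(D) = 1/5000
P(+|D) = 98/100 = 49/50
P(+|D') = 7/100
P(+) = P(+|D)P(D) + P(+|D')P(D')
     = \frac{49}{50} × \frac{1}{5000} + \frac{7}{100} × \frac{4999}{5000}
     = \frac{35091}{500000}
P(D|+) = P(+|D)P(D)/P(+) = \frac{14}{5013}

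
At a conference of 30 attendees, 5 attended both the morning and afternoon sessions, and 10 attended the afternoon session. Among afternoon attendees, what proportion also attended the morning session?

P(A ∩ B) = 5/30 = 1/6
P(B) = 10/30 = 1/3
P(A|B) = P(A ∩ B) / P(B) = (1/6) / (1/3) = 1/2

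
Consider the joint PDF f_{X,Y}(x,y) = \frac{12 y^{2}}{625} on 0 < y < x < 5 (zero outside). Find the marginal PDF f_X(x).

f_X(x) = ∫_0^x \frac{12 y^{2}}{625} dy = \frac{4 x^{3}}{625}
for 0 < x < 5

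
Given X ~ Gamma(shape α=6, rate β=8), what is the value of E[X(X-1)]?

E[X(X-1)] = E[X² - X] = E[X²] - E[X]
E[X] = \frac{3}{4}
E[X²] = Var(X) + (E[X])² = \frac{3}{32} + (\frac{3}{4})² = \frac{21}{32}
E[X(X-1)] = \frac{21}{32} - \frac{3}{4} = - \frac{3}{32}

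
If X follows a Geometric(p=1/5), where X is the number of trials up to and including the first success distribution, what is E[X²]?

Using the identity E[X²] = Var(X) + (E[X])²:
E[X] = 5
Var(X) = 20
E[X²] = 20 + (5)²
= 45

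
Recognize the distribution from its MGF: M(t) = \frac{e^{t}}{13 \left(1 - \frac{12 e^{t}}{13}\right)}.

The MGF M(t) = \frac{e^{t}}{13 \left(1 - \frac{12 e^{t}}{13}\right)} is the standard form for the Geometric distribution.
Comparing with the known MGF formula identifies: Geometric(p=1/13), X = trial number of first success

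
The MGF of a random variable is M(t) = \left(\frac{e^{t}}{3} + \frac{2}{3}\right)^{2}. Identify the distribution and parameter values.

The MGF M(t) = \left(\frac{e^{t}}{3} + \frac{2}{3}\right)^{2} is the standard form for the Binomial distribution.
Comparing with the known MGF formula identifies: Binomial(n=2, p=1/3)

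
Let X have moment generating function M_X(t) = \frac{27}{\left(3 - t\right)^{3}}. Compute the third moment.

To find E[X^3], compute M^(3)(0):
M^(1)(t) = \frac{81}{\left(3 - t\right)^{4}}
M^(2)(t) = \frac{324}{\left(3 - t\right)^{5}}
M^(3)(t) = \frac{1620}{\left(3 - t\right)^{6}}
M^(3)(0) = \frac{20}{9}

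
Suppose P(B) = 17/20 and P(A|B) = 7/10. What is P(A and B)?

By definition, P(A|B) = P(A ∩ B) / P(B)
So P(A ∩ B) = P(A|B) × P(B)
= 7/10 × 17/20
= 119/200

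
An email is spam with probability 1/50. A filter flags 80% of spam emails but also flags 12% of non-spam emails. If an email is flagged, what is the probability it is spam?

Let D = the rare event, + = positive/flagged.
P(D) = 1/50
P(+|D) = 80/100 = 4/5
P(+|D') = 12/100 = 3/25
P(+) = P(+|D)P(D) + P(+|D')P(D')
     = \frac{4}{5} × \frac{1}{50} + \frac{3}{25} × \frac{49}{50}
     = \frac{167}{1250}
P(D|+) = P(+|D)P(D)/P(+) = \frac{20}{167}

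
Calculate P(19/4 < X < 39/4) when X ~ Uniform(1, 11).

P(19/4 < X < 39/4) = ∫_{19/4}^{39/4} f(x) dx
where f(x) = \frac{1}{10}
= \frac{1}{2}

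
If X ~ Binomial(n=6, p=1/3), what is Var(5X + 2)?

For X ~ Binomial(n=6, p=1/3):
Var(X) = \frac{4}{3}
Var(5X + 2) = (5)² × Var(X) = 25 × \frac{4}{3} = \frac{100}{3}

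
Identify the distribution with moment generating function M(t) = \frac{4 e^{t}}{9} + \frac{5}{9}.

The MGF M(t) = \frac{4 e^{t}}{9} + \frac{5}{9} is the standard form for the Bernoulli distribution.
Comparing with the known MGF formula identifies: Bernoulli(p=4/9)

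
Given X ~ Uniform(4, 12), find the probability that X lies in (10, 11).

P(10 < X < 11) = ∫_{10}^{11} f(x) dx
where f(x) = \frac{1}{8}
= \frac{1}{8}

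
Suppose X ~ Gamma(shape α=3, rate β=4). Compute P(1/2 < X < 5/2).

P(1/2 < X < 5/2) = ∫_{1/2}^{5/2} f(x) dx
where f(x) = 32 x^{2} e^{- 4 x}
= \frac{-61 + 5 e^{8}}{e^{10}}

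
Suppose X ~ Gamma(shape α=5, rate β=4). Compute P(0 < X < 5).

P(0 < X < 5) = ∫_{0}^{5} f(x) dx
where f(x) = \frac{128 x^{4} e^{- 4 x}}{3}
= 1 - \frac{8221}{e^{20}}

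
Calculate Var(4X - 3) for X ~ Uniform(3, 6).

For X ~ Uniform(3, 6):
Var(X) = \frac{3}{4}
Var(4X - 3) = (4)² × Var(X) = 16 × \frac{3}{4} = 12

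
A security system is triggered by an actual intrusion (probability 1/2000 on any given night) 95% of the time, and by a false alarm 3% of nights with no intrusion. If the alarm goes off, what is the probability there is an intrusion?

Let D = the rare event, + = positive/flagged.
P(D) = 1/2000
P(+|D) = 95/100 = 19/20
P(+|D') = 3/100
P(+) = P(+|D)P(D) + P(+|D')P(D')
     = \frac{19}{20} × \frac{1}{2000} + \frac{3}{100} × \frac{1999}{2000}
     = \frac{1523}{50000}
P(D|+) = P(+|D)P(D)/P(+) = \frac{95}{6092}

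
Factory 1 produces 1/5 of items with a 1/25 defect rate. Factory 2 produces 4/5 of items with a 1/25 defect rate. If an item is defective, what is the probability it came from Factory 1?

Using Bayes' theorem:
P(F1) = 1/5, P(D|F1) = 1/25
P(F2) = 4/5, P(D|F2) = 1/25
P(D) = P(D|F1)P(F1) + P(D|F2)P(F2)
     = \frac{1}{25}
P(F1|D) = P(D|F1)P(F1) / P(D)
= \frac{1}{5}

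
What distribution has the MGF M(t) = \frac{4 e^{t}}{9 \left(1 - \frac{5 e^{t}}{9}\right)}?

The MGF M(t) = \frac{4 e^{t}}{9 \left(1 - \frac{5 e^{t}}{9}\right)} is the standard form for the Geometric distribution.
Comparing with the known MGF formula identifies: Geometric(p=4/9), X = trial number of first success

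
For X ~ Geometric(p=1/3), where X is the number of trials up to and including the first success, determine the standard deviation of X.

For X ~ Geometric(p=1/3), where X is the number of trials up to and including the first success:
Var(X) = 6
SD(X) = √(Var(X)) = √(6) = \sqrt{6}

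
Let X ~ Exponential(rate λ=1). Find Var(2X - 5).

For X ~ Exponential(rate λ=1):
Var(X) = 1
Var(2X - 5) = (2)² × Var(X) = 4 × 1 = 4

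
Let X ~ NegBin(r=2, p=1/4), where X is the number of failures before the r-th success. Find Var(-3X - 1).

For X ~ NegBin(r=2, p=1/4), where X is the number of failures before the r-th success:
Var(X) = 24
Var(-3X - 1) = (-3)² × Var(X) = 9 × 24 = 216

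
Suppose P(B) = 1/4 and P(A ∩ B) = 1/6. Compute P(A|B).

P(A|B) = P(A ∩ B) / P(B)
= (1/6) / (1/4)
= 2/3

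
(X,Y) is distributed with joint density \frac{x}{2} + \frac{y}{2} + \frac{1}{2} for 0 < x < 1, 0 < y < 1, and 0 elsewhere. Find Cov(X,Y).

E[XY] = ∫∫ xy × f(x,y) dx dy = \frac{7}{24}
E[X] = \frac{13}{24}
E[Y] = \frac{13}{24}
Cov(X,Y) = E[XY] - E[X]E[Y] = - \frac{1}{576}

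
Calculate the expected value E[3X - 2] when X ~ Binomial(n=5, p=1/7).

For X ~ Binomial(n=5, p=1/7):
E[X] = \frac{5}{7}
E[3X - 2] = 3 × E[X] - 2 = \frac{1}{7}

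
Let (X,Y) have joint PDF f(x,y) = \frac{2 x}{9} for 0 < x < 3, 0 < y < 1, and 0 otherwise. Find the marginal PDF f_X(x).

f_X(x) = ∫_0^1 f(x,y) dy
= ∫_0^1 \frac{2 x}{9} dy
= \frac{2 x}{9} for 0 < x < 3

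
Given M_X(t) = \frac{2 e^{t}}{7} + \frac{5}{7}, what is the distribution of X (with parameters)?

The MGF M(t) = \frac{2 e^{t}}{7} + \frac{5}{7} is the standard form for the Bernoulli distribution.
Comparing with the known MGF formula identifies: Bernoulli(p=2/7)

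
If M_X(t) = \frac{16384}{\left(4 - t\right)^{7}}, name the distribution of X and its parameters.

The MGF M(t) = \frac{16384}{\left(4 - t\right)^{7}} is the standard form for the Gamma distribution.
Comparing with the known MGF formula identifies: Gamma(shape α=7, rate β=4)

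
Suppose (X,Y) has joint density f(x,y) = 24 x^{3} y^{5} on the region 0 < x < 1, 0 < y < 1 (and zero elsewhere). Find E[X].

E[X] = ∫_0^1 ∫_0^1 x × f(x,y) dy dx
= ∫_0^1 ∫_0^1 x × (24 x^{3} y^{5}) dy dx
= \frac{4}{5}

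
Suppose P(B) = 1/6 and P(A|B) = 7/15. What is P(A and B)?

By definition, P(A|B) = P(A ∩ B) / P(B)
So P(A ∩ B) = P(A|B) × P(B)
= 7/15 × 1/6
= 7/90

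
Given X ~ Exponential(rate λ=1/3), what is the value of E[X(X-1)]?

E[X(X-1)] = E[X² - X] = E[X²] - E[X]
E[X] = 3
E[X²] = Var(X) + (E[X])² = 9 + (3)² = 18
E[X(X-1)] = 18 - 3 = 15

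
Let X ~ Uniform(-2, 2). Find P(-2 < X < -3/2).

P(-2 < X < -3/2) = ∫_{-2}^{-3/2} f(x) dx
where f(x) = \frac{1}{4}
= \frac{1}{8}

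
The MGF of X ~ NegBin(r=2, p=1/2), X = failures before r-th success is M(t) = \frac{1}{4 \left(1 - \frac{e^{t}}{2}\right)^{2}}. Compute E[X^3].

To find E[X^3], compute M^(3)(0):
M^(1)(t) = \frac{e^{t}}{4 \left(1 - \frac{e^{t}}{2}\right)^{3}}
M^(2)(t) = \frac{e^{t}}{4 \left(1 - \frac{e^{t}}{2}\right)^{3}} + \frac{3 e^{2 t}}{8 \left(1 - \frac{e^{t}}{2}\right)^{4}}
M^(3)(t) = \frac{e^{t}}{4 \left(1 - \frac{e^{t}}{2}\right)^{3}} + \frac{9 e^{2 t}}{8 \left(1 - \frac{e^{t}}{2}\right)^{4}} + \frac{3 e^{3 t}}{4 \left(1 - \frac{e^{t}}{2}\right)^{5}}
M^(3)(0) = 44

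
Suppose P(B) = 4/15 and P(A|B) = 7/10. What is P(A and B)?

By definition, P(A|B) = P(A ∩ B) / P(B)
So P(A ∩ B) = P(A|B) × P(B)
= 7/10 × 4/15
= 14/75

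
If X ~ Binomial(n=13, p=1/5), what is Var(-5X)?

For X ~ Binomial(n=13, p=1/5):
Var(X) = \frac{52}{25}
Var(-5X) = (-5)² × Var(X) = 25 × \frac{52}{25} = 52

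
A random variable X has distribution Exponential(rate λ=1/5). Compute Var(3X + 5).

For X ~ Exponential(rate λ=1/5):
Var(X) = 25
Var(3X + 5) = (3)² × Var(X) = 9 × 25 = 225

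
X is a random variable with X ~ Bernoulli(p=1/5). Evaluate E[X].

For X ~ Bernoulli(p=1/5), the expected value is:
E[X] = \frac{1}{5}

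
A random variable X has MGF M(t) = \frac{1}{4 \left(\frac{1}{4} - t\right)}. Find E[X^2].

To find E[X^2], compute M^(2)(0):
M^(1)(t) = \frac{1}{4 \left(\frac{1}{4} - t\right)^{2}}
M^(2)(t) = \frac{1}{2 \left(\frac{1}{4} - t\right)^{3}}
M^(2)(0) = 32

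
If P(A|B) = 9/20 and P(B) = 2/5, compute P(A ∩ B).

By definition, P(A|B) = P(A ∩ B) / P(B)
So P(A ∩ B) = P(A|B) × P(B)
= 9/20 × 2/5
= 9/50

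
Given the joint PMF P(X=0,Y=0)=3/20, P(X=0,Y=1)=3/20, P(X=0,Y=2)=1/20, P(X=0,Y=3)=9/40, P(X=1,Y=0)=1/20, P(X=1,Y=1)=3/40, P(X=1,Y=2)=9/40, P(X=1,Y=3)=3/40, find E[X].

First find marginal of X:
P(X=0) = 23/40
P(X=1) = 17/40
E[X] = 0 × 23/40 + 1 × 17/40 = 17/40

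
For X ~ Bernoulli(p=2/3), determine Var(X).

For X ~ Bernoulli(p=2/3):
Var(X) = \frac{2}{9}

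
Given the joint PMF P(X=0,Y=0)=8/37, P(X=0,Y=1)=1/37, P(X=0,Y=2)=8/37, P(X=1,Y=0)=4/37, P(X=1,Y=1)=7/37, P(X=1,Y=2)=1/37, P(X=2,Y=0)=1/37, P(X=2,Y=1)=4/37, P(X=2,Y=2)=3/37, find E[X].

First find marginal of X:
P(X=0) = 17/37
P(X=1) = 12/37
P(X=2) = 8/37
E[X] = 0 × 17/37 + 1 × 12/37 + 2 × 8/37 = 28/37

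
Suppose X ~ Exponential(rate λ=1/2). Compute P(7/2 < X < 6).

P(7/2 < X < 6) = ∫_{7/2}^{6} f(x) dx
where f(x) = \frac{e^{- \frac{x}{2}}}{2}
= - \frac{1}{e^{3}} + e^{- \frac{7}{4}}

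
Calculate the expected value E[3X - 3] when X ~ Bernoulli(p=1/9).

For X ~ Bernoulli(p=1/9):
E[X] = \frac{1}{9}
E[3X - 3] = 3 × E[X] - 3 = - \frac{8}{3}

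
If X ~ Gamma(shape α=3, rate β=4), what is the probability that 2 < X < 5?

P(2 < X < 5) = ∫_{2}^{5} f(x) dx
where f(x) = 32 x^{2} e^{- 4 x}
= \frac{-221 + 41 e^{12}}{e^{20}}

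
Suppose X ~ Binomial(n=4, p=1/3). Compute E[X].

For X ~ Binomial(n=4, p=1/3), the expected value is:
E[X] = \frac{4}{3}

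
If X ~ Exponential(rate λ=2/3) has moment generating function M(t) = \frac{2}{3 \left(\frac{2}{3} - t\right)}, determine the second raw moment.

To find E[X^2], compute M^(2)(0):
M^(1)(t) = \frac{2}{3 \left(\frac{2}{3} - t\right)^{2}}
M^(2)(t) = \frac{4}{3 \left(\frac{2}{3} - t\right)^{3}}
M^(2)(0) = \frac{9}{2}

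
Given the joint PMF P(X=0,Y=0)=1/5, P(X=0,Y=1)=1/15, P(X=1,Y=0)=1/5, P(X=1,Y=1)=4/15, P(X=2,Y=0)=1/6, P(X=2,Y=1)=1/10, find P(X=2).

P(X=2) = P(X=2,Y=0) + P(X=2,Y=1)
= 1/6 + 1/10
= 4/15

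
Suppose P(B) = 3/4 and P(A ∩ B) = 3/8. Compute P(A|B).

P(A|B) = P(A ∩ B) / P(B)
= (3/8) / (3/4)
= 1/2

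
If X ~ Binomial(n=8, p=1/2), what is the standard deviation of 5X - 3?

For X ~ Binomial(n=8, p=1/2):
Var(X) = 2
SD(X) = √(Var(X)) = √(2) = \sqrt{2}
SD(5X - 3) = |5| × SD(X) = 5 × \sqrt{2} = 5 \sqrt{2}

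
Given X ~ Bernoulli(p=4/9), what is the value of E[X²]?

Using the identity E[X²] = Var(X) + (E[X])²:
E[X] = \frac{4}{9}
Var(X) = \frac{20}{81}
E[X²] = \frac{20}{81} + (\frac{4}{9})²
= \frac{4}{9}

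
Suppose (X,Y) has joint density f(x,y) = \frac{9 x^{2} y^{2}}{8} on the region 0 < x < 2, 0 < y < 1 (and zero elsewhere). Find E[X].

f_X(x) = ∫_0^1 \frac{9 x^{2} y^{2}}{8} dy = \frac{3 x^{2}}{8}
E[X] = ∫_0^2 x × (\frac{3 x^{2}}{8}) dx = \frac{3}{2}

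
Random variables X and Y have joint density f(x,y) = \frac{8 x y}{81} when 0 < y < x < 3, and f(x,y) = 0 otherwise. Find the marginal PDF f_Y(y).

f_Y(y) = ∫_y^3 \frac{8 x y}{81} dx = \frac{4 y \left(9 - y^{2}\right)}{81}
for 0 < y < 3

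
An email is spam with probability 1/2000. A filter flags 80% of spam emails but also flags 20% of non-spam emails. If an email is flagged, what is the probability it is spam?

Let D = the rare event, + = positive/flagged.
P(D) = 1/2000
P(+|D) = 80/100 = 4/5
P(+|D') = 20/100 = 1/5
P(+) = P(+|D)P(D) + P(+|D')P(D')
     = \frac{4}{5} × \frac{1}{2000} + \frac{1}{5} × \frac{1999}{2000}
     = \frac{2003}{10000}
P(D|+) = P(+|D)P(D)/P(+) = \frac{4}{2003}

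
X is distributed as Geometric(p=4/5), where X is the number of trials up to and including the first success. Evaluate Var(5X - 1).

For X ~ Geometric(p=4/5), where X is the number of trials up to and including the first success:
Var(X) = \frac{5}{16}
Var(5X - 1) = (5)² × Var(X) = 25 × \frac{5}{16} = \frac{125}{16}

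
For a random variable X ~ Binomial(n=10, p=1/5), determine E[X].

For X ~ Binomial(n=10, p=1/5), the expected value is:
E[X] = 2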